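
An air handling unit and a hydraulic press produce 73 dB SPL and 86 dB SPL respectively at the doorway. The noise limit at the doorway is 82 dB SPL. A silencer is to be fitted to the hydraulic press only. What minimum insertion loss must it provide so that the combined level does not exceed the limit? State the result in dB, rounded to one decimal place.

4.6 dB

Everything except the hydraulic press sums to 10^(73/10) = 1.995e+07 in linear terms, 73.00 dB SPL.
To meet 82 dB SPL overall, the treated hydraulic press may contribute at most 10^(82/10) − 1.995e+07 = 1.385e+08, i.e. 81.42 dB SPL.
Required insertion loss = 86 − 81.42 = 4.58 dB.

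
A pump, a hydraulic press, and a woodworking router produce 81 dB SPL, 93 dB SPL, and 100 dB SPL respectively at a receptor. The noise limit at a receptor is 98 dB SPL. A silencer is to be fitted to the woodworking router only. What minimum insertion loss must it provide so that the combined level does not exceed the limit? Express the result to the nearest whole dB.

4 dB

The untreated sources together contribute 10^(81/10) + 10^(93/10) = 2.121e+09, i.e. 93.27 dB SPL.
The limit corresponds to 10^(98/10) = 6.310e+09; subtracting the fixed part leaves 4.188e+09 for the woodworking router, i.e. 96.22 dB SPL.
Required insertion loss = 100 − 96.22 = 3.78 dB.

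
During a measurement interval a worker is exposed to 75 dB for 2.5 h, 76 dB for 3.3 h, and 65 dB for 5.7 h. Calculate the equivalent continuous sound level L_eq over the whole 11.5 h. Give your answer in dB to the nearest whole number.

73 dB

Weight each interval's intensity by its duration and average over T = 11.5 h:
Σ tᵢ·10^(Lᵢ/10) = 2.5·10^(75/10) + 3.3·10^(76/10) + 5.7·10^(65/10) = 2.285e+08.
L_eq = 10·log₁₀(2.285e+08/11.5) = 72.98 dB.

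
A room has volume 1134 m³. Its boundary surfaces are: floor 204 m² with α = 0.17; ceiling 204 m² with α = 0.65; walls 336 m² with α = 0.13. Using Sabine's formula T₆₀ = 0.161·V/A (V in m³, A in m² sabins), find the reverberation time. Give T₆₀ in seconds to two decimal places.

Summing Sᵢαᵢ: 204·0.17 + 204·0.65 + 336·0.13 = 210.96 m².
T₆₀ = 0.161 × 1134 / 210.96 = 0.865 s.

0.87 s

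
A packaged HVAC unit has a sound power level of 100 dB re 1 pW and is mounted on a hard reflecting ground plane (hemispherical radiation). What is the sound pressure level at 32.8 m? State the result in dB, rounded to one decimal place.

61.7 dB

Free-field hemispherical radiation: L_p = L_w − 10·log₁₀(2π·r²), r = 32.8 m.
2π·r² = 6760 m², 10·log₁₀ of that is 38.299 dB.
L_p = 100 − 38.299 = 61.70 dB.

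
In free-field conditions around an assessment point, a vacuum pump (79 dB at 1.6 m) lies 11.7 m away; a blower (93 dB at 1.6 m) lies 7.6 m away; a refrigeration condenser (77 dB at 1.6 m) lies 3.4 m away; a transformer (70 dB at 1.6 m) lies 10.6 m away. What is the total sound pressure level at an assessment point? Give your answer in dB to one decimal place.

80.1 dB

Propagate each source to the receiver with L = L_ref − 20·log₁₀(r/r_ref), then add intensities.
vacuum pump: 79 − 20·log₁₀(11.7/1.6) = 79 − 17.28 = 61.72 dB.
blower: 93 − 20·log₁₀(7.6/1.6) = 93 − 13.53 = 79.47 dB.
refrigeration condenser: 77 − 20·log₁₀(3.4/1.6) = 77 − 6.55 = 70.45 dB.
transformer: 70 − 20·log₁₀(10.6/1.6) = 70 − 16.42 = 53.58 dB.
Σ 10^(L/10) = 1.012e+08 → L_total = 10·log₁₀(1.012e+08) = 80.05 dB.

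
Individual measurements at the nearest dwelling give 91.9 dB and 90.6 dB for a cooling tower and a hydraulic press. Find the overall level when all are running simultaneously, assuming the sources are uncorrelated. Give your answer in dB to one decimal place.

For uncorrelated sources the intensities add, so convert each level to linear form, sum, and take 10·log₁₀ of the total.
Σ 10^(L/10) = 10^(91.9/10) + 10^(90.6/10) = 2.697e+09.
L_total = 10·log₁₀(2.697e+09) = 94.31 dB.

94.3 dB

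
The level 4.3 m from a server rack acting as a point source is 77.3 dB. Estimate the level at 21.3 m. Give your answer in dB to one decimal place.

Spherical spreading from a point source gives a 20·log₁₀(r₂/r₁) drop.
L₂ = 77.3 − 20·log₁₀(21.3/4.3) = 77.3 − 13.898 = 63.40 dB.

63.4 dB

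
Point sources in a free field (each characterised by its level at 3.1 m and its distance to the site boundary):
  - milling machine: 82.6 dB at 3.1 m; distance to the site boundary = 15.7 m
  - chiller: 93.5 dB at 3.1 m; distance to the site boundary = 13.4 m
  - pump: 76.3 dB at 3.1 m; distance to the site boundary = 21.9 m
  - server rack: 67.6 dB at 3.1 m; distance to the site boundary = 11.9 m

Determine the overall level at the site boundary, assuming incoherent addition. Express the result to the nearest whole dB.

Apply inverse-square spreading to bring every level to the receiver, then sum 10^(L/10).
milling machine: 82.6 − 20·log₁₀(15.7/3.1) = 82.6 − 14.09 = 68.51 dB.
chiller: 93.5 − 20·log₁₀(13.4/3.1) = 93.5 − 12.71 = 80.79 dB.
pump: 76.3 − 20·log₁₀(21.9/3.1) = 76.3 − 16.98 = 59.32 dB.
server rack: 67.6 − 20·log₁₀(11.9/3.1) = 67.6 − 11.68 = 55.92 dB.
Σ 10^(L/10) = 1.282e+08 → L_total = 10·log₁₀(1.282e+08) = 81.08 dB.

81 dB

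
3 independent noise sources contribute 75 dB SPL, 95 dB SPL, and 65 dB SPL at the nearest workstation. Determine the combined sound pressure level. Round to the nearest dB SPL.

Incoherent sources combine by intensity addition: L_total = 10·log₁₀(Σ 10^(L_i/10)).
Σ 10^(L/10) = 10^(75/10) + 10^(95/10) + 10^(65/10) = 3.197e+09.
L_total = 10·log₁₀(3.197e+09) = 95.05 dB SPL.

95 dB SPL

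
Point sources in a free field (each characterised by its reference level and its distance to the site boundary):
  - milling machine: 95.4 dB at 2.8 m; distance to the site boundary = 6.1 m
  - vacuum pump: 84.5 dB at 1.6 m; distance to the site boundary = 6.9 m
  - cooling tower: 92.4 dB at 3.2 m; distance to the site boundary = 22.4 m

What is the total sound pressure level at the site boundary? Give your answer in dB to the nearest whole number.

89 dB

Apply inverse-square spreading to bring every level to the receiver, then sum 10^(L/10).
milling machine: 95.4 − 20·log₁₀(6.1/2.8) = 95.4 − 6.76 = 88.64 dB.
vacuum pump: 84.5 − 20·log₁₀(6.9/1.6) = 84.5 − 12.69 = 71.81 dB.
cooling tower: 92.4 − 20·log₁₀(22.4/3.2) = 92.4 − 16.90 = 75.50 dB.
Σ 10^(L/10) = 7.812e+08 → L_total = 10·log₁₀(7.812e+08) = 88.93 dB.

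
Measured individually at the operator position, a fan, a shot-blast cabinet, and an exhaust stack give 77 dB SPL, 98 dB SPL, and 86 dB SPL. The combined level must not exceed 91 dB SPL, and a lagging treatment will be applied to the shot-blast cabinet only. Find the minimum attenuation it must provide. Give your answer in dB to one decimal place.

The untreated sources together contribute 10^(77/10) + 10^(86/10) = 4.482e+08, i.e. 86.51 dB SPL.
The limit corresponds to 10^(91/10) = 1.259e+09; subtracting the fixed part leaves 8.107e+08 for the shot-blast cabinet, i.e. 89.09 dB SPL.
Required insertion loss = 98 − 89.09 = 8.91 dB.

8.9 dB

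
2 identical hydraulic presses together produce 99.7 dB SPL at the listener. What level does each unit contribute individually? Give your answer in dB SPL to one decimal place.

2 equal contributions raise the level by 10·log₁₀ 2 = 3.010 dB, so each unit alone gives 99.7 − 3.010.

96.7 dB SPL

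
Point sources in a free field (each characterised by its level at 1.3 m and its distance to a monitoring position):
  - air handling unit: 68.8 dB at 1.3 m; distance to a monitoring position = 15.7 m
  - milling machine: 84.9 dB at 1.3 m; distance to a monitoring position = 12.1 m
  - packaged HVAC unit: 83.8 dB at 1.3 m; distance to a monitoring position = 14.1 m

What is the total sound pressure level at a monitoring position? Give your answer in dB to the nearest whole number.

Apply inverse-square spreading to bring every level to the receiver, then sum 10^(L/10).
air handling unit: 68.8 − 20·log₁₀(15.7/1.3) = 68.8 − 21.64 = 47.16 dB.
milling machine: 84.9 − 20·log₁₀(12.1/1.3) = 84.9 − 19.38 = 65.52 dB.
packaged HVAC unit: 83.8 − 20·log₁₀(14.1/1.3) = 83.8 − 20.71 = 63.09 dB.
Σ 10^(L/10) = 5.658e+06 → L_total = 10·log₁₀(5.658e+06) = 67.53 dB.

68 dB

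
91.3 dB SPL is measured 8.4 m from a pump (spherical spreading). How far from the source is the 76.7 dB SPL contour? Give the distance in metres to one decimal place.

The 14.6 dB drop corresponds to a distance ratio of 10^(14.6/20) for a point source.
r₂ = 8.4·10^((91.3−76.7)/20) = 8.4·10^(14.6/20) = 45.11 m.

45.1 m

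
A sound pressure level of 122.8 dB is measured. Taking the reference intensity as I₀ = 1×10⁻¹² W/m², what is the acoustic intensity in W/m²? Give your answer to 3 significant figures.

1.91 W/m²

L = 10·log₁₀(I/I₀) ⇒ I = I₀·10^(L/10) = 10⁻¹² × 10^12.28.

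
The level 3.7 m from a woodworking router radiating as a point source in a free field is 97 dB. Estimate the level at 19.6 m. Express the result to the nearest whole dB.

For a point source, L₂ = L₁ − 20·log₁₀(r₂/r₁).
L₂ = 97 − 20·log₁₀(19.6/3.7) = 97 − 14.481 = 82.52 dB.

83 dB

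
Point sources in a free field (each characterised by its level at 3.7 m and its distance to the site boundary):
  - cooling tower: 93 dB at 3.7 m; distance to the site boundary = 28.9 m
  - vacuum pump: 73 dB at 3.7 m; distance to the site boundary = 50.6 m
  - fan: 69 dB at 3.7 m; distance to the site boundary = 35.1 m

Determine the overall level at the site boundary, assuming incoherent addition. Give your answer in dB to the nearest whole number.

75 dB

First find each source's level at the receiver (point-source: −20·log₁₀(r/r_ref)), then combine on an intensity basis.
cooling tower: 93 − 20·log₁₀(28.9/3.7) = 93 − 17.85 = 75.15 dB.
vacuum pump: 73 − 20·log₁₀(50.6/3.7) = 73 − 22.72 = 50.28 dB.
fan: 69 − 20·log₁₀(35.1/3.7) = 69 − 19.54 = 49.46 dB.
Σ 10^(L/10) = 3.290e+07 → L_total = 10·log₁₀(3.290e+07) = 75.17 dB.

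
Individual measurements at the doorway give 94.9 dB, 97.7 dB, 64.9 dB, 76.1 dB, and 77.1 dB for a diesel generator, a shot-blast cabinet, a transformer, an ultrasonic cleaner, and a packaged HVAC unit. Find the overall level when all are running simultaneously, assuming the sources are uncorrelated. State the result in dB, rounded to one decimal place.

99.6 dB

For uncorrelated sources the intensities add, so convert each level to linear form, sum, and take 10·log₁₀ of the total.
Σ 10^(L/10) = 10^(94.9/10) + 10^(97.7/10) + 10^(64.9/10) + 10^(76.1/10) + 10^(77.1/10) = 9.074e+09.
L_total = 10·log₁₀(9.074e+09) = 99.58 dB.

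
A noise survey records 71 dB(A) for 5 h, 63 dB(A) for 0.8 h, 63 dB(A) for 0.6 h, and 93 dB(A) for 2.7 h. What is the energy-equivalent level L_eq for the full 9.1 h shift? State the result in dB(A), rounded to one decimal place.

The energy average is taken in the linear domain: L_eq = 10·log₁₀[(Σ tᵢ·10^(Lᵢ/10))/T], T = 9.1 h.
Σ tᵢ·10^(Lᵢ/10) = 5·10^(71/10) + 0.8·10^(63/10) + 0.6·10^(63/10) + 2.7·10^(93/10) = 5.453e+09.
L_eq = 10·log₁₀(5.453e+09/9.1) = 87.78 dB(A).

87.8 dB(A)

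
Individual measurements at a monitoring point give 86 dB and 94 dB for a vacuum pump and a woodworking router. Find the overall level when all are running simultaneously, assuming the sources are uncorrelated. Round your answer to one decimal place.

94.6 dB

Incoherent sources combine by intensity addition: L_total = 10·log₁₀(Σ 10^(L_i/10)).
Σ 10^(L/10) = 10^(86/10) + 10^(94/10) = 2.910e+09.
L_total = 10·log₁₀(2.910e+09) = 94.64 dB.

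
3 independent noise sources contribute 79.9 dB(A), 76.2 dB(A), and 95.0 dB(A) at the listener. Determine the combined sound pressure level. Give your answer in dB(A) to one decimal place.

Incoherent sources combine by intensity addition: L_total = 10·log₁₀(Σ 10^(L_i/10)).
Σ 10^(L/10) = 10^(79.9/10) + 10^(76.2/10) + 10^(95.0/10) = 3.302e+09.
L_total = 10·log₁₀(3.302e+09) = 95.19 dB(A).

95.2 dB(A)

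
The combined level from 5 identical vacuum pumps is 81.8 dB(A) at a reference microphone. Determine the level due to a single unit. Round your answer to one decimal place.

5 equal contributions raise the level by 10·log₁₀ 5 = 6.990 dB, so each unit alone gives 81.8 − 6.990.

74.8 dB(A)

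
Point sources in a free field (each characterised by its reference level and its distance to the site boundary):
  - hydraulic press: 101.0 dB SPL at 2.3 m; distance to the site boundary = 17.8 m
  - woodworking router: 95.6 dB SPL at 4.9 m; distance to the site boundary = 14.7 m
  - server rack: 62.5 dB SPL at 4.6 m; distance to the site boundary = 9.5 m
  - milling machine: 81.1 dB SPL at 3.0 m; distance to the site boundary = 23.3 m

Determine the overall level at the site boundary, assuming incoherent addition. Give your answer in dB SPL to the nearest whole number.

First find each source's level at the receiver (point-source: −20·log₁₀(r/r_ref)), then combine on an intensity basis.
hydraulic press: 101.0 − 20·log₁₀(17.8/2.3) = 101.0 − 17.77 = 83.23 dB SPL.
woodworking router: 95.6 − 20·log₁₀(14.7/4.9) = 95.6 − 9.54 = 86.06 dB SPL.
server rack: 62.5 − 20·log₁₀(9.5/4.6) = 62.5 − 6.30 = 56.20 dB SPL.
milling machine: 81.1 − 20·log₁₀(23.3/3.0) = 81.1 − 17.80 = 63.30 dB SPL.
Σ 10^(L/10) = 6.162e+08 → L_total = 10·log₁₀(6.162e+08) = 87.90 dB SPL.

88 dB SPL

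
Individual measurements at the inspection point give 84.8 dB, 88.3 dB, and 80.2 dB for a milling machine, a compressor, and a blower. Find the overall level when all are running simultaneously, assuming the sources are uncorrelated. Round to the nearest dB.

Incoherent sources combine by intensity addition: L_total = 10·log₁₀(Σ 10^(L_i/10)).
Σ 10^(L/10) = 10^(84.8/10) + 10^(88.3/10) + 10^(80.2/10) = 1.083e+09.
L_total = 10·log₁₀(1.083e+09) = 90.35 dB.

90 dB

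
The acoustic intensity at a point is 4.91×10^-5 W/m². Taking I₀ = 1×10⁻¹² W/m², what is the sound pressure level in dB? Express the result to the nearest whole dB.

77 dB

I/I₀ = 4.91×10^-5/10⁻¹² = 4.91×10^7, and L = 10·log₁₀(I/I₀).
L = 10·(0.6911 + 7) = 76.91 dB.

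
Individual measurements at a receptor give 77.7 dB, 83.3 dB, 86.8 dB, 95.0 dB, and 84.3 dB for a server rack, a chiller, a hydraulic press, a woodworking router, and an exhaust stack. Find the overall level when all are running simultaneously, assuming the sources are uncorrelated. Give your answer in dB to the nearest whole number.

96 dB

Incoherent sources combine by intensity addition: L_total = 10·log₁₀(Σ 10^(L_i/10)).
Σ 10^(L/10) = 10^(77.7/10) + 10^(83.3/10) + 10^(86.8/10) + 10^(95.0/10) + 10^(84.3/10) = 4.183e+09.
L_total = 10·log₁₀(4.183e+09) = 96.21 dB.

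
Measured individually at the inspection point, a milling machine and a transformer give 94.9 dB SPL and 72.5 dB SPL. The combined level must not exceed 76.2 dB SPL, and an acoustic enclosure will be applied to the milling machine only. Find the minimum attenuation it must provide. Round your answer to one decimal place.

Everything except the milling machine sums to 10^(72.5/10) = 1.778e+07 in linear terms, 72.50 dB SPL.
The limit corresponds to 10^(76.2/10) = 4.169e+07; subtracting the fixed part leaves 2.390e+07 for the milling machine, i.e. 73.78 dB SPL.
Required insertion loss = 94.9 − 73.78 = 21.12 dB.

21.1 dB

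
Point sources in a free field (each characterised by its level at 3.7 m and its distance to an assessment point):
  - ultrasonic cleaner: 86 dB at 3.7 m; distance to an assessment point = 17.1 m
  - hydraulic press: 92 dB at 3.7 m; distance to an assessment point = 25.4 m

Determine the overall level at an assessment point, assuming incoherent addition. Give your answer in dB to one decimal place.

Propagate each source to the receiver with L = L_ref − 20·log₁₀(r/r_ref), then add intensities.
ultrasonic cleaner: 86 − 20·log₁₀(17.1/3.7) = 86 − 13.30 = 72.70 dB.
hydraulic press: 92 − 20·log₁₀(25.4/3.7) = 92 − 16.73 = 75.27 dB.
Σ 10^(L/10) = 5.227e+07 → L_total = 10·log₁₀(5.227e+07) = 77.18 dB.

77.2 dB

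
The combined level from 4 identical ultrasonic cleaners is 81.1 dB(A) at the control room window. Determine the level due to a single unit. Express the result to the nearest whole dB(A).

75 dB(A)

4 equal contributions raise the level by 10·log₁₀ 4 = 6.021 dB, so each unit alone gives 81.1 − 6.021.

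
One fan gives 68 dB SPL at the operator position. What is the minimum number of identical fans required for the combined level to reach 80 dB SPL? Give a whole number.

N identical sources give L₁ + 10·log₁₀ N, so require 10·log₁₀ N ≥ 80 − 68 = 12.0 dB.
N ≥ 10^(12.0/10) = 15.849, so N = 16.

16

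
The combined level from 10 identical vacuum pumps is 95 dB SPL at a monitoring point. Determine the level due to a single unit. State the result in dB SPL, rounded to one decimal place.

85.0 dB SPL

For N identical incoherent sources L_total = L₁ + 10·log₁₀ N, so L₁ = 95 − 10·log₁₀(10) = 95 − 10.000.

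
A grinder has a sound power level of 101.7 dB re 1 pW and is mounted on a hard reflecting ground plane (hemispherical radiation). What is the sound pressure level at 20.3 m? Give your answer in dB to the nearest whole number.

Free-field hemispherical radiation: L_p = L_w − 10·log₁₀(2π·r²), r = 20.3 m.
2π·r² = 2589 m², 10·log₁₀ of that is 34.132 dB.
L_p = 101.7 − 34.132 = 67.57 dB.

68 dB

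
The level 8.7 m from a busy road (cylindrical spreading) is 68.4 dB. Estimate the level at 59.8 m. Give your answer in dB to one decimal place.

Cylindrical spreading from a line source gives a 10·log₁₀(r₂/r₁) drop.
L₂ = 68.4 − 10·log₁₀(59.8/8.7) = 68.4 − 8.372 = 60.03 dB.

60.0 dB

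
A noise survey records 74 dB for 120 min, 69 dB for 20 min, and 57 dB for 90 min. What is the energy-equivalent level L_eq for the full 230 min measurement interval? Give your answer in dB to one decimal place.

Weight each interval's intensity by its duration and average over T = 230 min:
Σ tᵢ·10^(Lᵢ/10) = 120·10^(74/10) + 20·10^(69/10) + 90·10^(57/10) = 3.218e+09.
L_eq = 10·log₁₀(3.218e+09/230) = 71.46 dB.

71.5 dB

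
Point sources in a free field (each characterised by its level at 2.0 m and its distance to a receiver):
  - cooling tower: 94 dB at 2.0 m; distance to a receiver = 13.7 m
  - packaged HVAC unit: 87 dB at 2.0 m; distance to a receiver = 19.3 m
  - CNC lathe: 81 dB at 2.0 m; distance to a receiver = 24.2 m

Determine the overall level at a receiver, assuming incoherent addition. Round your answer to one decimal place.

77.8 dB

Apply inverse-square spreading to bring every level to the receiver, then sum 10^(L/10).
cooling tower: 94 − 20·log₁₀(13.7/2.0) = 94 − 16.71 = 77.29 dB.
packaged HVAC unit: 87 − 20·log₁₀(19.3/2.0) = 87 − 19.69 = 67.31 dB.
CNC lathe: 81 − 20·log₁₀(24.2/2.0) = 81 − 21.66 = 59.34 dB.
Σ 10^(L/10) = 5.977e+07 → L_total = 10·log₁₀(5.977e+07) = 77.77 dB.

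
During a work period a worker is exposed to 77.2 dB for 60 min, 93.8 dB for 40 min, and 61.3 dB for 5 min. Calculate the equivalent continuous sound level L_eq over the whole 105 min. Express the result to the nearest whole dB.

90 dB

Weight each interval's intensity by its duration and average over T = 105 min:
Σ tᵢ·10^(Lᵢ/10) = 60·10^(77.2/10) + 40·10^(93.8/10) + 5·10^(61.3/10) = 9.911e+10.
L_eq = 10·log₁₀(9.911e+10/105) = 89.75 dB.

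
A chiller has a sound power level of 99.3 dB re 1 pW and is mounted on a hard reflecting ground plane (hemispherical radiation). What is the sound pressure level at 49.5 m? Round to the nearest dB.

The power spreads over a hemisphere of area 2π·r², so L_p = L_w − 10·log₁₀(2π·r²).
2π·r² = 1.54e+04 m², 10·log₁₀ of that is 41.874 dB.
L_p = 99.3 − 41.874 = 57.43 dB.

57 dB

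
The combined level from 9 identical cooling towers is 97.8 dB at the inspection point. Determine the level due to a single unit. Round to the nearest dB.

88 dB

Dividing the total intensity by 9 lowers the level by 10·log₁₀ 9 = 9.542 dB: L₁ = 97.8 − 9.542.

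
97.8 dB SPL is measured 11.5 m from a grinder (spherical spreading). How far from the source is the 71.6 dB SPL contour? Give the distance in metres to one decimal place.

234.8 m

Point-source spreading drops the level by 20·log₁₀(r₂/r₁); inverting, r₂/r₁ = 10^(ΔL/20).
r₂ = 11.5·10^((97.8−71.6)/20) = 11.5·10^(26.2/20) = 234.80 m.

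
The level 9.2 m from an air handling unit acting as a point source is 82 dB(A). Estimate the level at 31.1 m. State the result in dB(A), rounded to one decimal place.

71.4 dB(A)

For a point source, L₂ = L₁ − 20·log₁₀(r₂/r₁).
L₂ = 82 − 20·log₁₀(31.1/9.2) = 82 − 10.579 = 71.42 dB(A).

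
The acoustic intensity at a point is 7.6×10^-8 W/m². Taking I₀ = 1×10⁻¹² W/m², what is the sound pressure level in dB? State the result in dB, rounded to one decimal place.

Dividing by I₀ shifts the exponent by 12: I/I₀ = 7.6×10^4.
L = 10·(0.8808 + 4) = 48.81 dB.

48.8 dB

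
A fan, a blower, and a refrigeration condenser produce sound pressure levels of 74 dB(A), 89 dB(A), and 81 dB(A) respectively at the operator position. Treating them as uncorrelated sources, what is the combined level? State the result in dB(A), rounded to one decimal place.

Incoherent sources combine by intensity addition: L_total = 10·log₁₀(Σ 10^(L_i/10)).
Σ 10^(L/10) = 10^(74/10) + 10^(89/10) + 10^(81/10) = 9.453e+08.
L_total = 10·log₁₀(9.453e+08) = 89.76 dB(A).

89.8 dB(A)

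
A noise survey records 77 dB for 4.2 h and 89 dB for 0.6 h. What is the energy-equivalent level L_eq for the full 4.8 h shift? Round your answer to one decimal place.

L_eq = 10·log₁₀[(1/T)·Σ tᵢ·10^(Lᵢ/10)] with T = 4.8 h.
Σ tᵢ·10^(Lᵢ/10) = 4.2·10^(77/10) + 0.6·10^(89/10) = 6.871e+08.
L_eq = 10·log₁₀(6.871e+08/4.8) = 81.56 dB.

81.6 dB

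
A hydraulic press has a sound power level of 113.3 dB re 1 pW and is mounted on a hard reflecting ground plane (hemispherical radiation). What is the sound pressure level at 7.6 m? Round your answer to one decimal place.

87.7 dB

Free-field hemispherical radiation: L_p = L_w − 10·log₁₀(2π·r²), r = 7.6 m.
2π·r² = 362.9 m², 10·log₁₀ of that is 25.598 dB.
L_p = 113.3 − 25.598 = 87.70 dB.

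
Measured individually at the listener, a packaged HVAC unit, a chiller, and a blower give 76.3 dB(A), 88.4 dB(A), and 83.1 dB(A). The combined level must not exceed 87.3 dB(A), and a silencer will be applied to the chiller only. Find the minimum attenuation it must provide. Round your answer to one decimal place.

The untreated sources together contribute 10^(76.3/10) + 10^(83.1/10) = 2.468e+08, i.e. 83.92 dB(A).
The limit corresponds to 10^(87.3/10) = 5.370e+08; subtracting the fixed part leaves 2.902e+08 for the chiller, i.e. 84.63 dB(A).
So the chiller must be reduced from 88.4 to 84.63 dB(A): IL = 3.77 dB.

3.8 dB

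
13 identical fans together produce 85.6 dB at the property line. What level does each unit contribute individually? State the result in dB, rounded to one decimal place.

Dividing the total intensity by 13 lowers the level by 10·log₁₀ 13 = 11.139 dB: L₁ = 85.6 − 11.139.

74.5 dB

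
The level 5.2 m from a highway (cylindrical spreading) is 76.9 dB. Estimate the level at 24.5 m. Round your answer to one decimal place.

For a line source, L₂ = L₁ − 10·log₁₀(r₂/r₁).
L₂ = 76.9 − 10·log₁₀(24.5/5.2) = 76.9 − 6.732 = 70.17 dB.

70.2 dB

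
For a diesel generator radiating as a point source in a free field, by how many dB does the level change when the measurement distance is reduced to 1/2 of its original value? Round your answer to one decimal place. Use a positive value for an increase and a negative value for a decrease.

+6.0 dB

With spherical spreading the level changes by −20·log₁₀(r₂/r₁).
ΔL = −20·log₁₀(0.5) = +6.02 dB.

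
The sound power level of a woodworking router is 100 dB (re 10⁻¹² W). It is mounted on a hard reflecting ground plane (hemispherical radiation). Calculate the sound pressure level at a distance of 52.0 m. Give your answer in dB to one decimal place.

Free-field hemispherical radiation: L_p = L_w − 10·log₁₀(2π·r²), r = 52.0 m.
2π·r² = 1.699e+04 m², 10·log₁₀ of that is 42.302 dB.
L_p = 100 − 42.302 = 57.70 dB.

57.7 dB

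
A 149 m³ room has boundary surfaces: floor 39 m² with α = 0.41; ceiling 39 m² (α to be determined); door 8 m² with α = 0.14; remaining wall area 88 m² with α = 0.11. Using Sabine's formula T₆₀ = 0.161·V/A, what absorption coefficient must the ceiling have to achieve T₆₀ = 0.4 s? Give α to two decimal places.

From T₆₀ = 0.161·V/A, the target T₆₀ = 0.4 s needs A = 0.161·149/0.4 = 59.97 m².
Absorption from the other surfaces = 39·0.41 + 8·0.14 + 88·0.11 = 26.79 m², so the ceiling must supply 33.18 m² over 39 m².
α = 33.18/39 = 0.851.

0.85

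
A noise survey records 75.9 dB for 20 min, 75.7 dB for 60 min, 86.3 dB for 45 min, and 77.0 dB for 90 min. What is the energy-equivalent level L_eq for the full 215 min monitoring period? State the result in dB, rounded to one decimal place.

80.9 dB

L_eq = 10·log₁₀[(1/T)·Σ tᵢ·10^(Lᵢ/10)] with T = 215 min.
Σ tᵢ·10^(Lᵢ/10) = 20·10^(75.9/10) + 60·10^(75.7/10) + 45·10^(86.3/10) + 90·10^(77.0/10) = 2.671e+10.
L_eq = 10·log₁₀(2.671e+10/215) = 80.94 dB.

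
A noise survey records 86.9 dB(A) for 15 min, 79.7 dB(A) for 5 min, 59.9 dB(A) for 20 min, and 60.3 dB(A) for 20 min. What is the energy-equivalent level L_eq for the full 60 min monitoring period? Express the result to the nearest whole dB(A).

L_eq = 10·log₁₀[(1/T)·Σ tᵢ·10^(Lᵢ/10)] with T = 60 min.
Σ tᵢ·10^(Lᵢ/10) = 15·10^(86.9/10) + 5·10^(79.7/10) + 20·10^(59.9/10) + 20·10^(60.3/10) = 7.854e+09.
L_eq = 10·log₁₀(7.854e+09/60) = 81.17 dB(A).

81 dB(A)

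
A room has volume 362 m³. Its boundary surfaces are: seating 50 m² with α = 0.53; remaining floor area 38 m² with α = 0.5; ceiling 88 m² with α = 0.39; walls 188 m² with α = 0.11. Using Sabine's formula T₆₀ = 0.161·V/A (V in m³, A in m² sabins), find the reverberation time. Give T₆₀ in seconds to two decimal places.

0.58 s

A = Σ Sᵢαᵢ = 50·0.53 + 38·0.5 + 88·0.39 + 188·0.11 = 100.50 m².
T₆₀ = 0.161·V/A = 0.161·362/100.50 = 0.580 s.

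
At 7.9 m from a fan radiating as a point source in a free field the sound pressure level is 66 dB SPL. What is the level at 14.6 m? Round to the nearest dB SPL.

Spherical spreading from a point source gives a 20·log₁₀(r₂/r₁) drop.
L₂ = 66 − 20·log₁₀(14.6/7.9) = 66 − 5.335 = 60.67 dB SPL.

61 dB SPL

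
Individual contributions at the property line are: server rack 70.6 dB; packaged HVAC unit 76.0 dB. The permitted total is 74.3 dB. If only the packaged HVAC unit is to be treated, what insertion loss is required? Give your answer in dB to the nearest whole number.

Fixed contribution from the other source: Σ 10^(L/10) = 10^(70.6/10) = 1.148e+07 (70.60 dB).
To meet 74.3 dB overall, the treated packaged HVAC unit may contribute at most 10^(74.3/10) − 1.148e+07 = 1.543e+07, i.e. 71.88 dB.
So the packaged HVAC unit must be reduced from 76.0 to 71.88 dB: IL = 4.12 dB.

4 dB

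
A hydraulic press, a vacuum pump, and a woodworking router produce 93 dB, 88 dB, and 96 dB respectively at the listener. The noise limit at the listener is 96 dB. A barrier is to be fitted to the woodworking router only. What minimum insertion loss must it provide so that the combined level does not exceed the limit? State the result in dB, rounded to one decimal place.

4.7 dB

Everything except the woodworking router sums to 10^(93/10) + 10^(88/10) = 2.626e+09 in linear terms, 94.19 dB.
To meet 96 dB overall, the treated woodworking router may contribute at most 10^(96/10) − 2.626e+09 = 1.355e+09, i.e. 91.32 dB.
Required insertion loss = 96 − 91.32 = 4.68 dB.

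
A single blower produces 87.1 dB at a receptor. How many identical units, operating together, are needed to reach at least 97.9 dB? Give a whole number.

N identical sources give L₁ + 10·log₁₀ N, so require 10·log₁₀ N ≥ 97.9 − 87.1 = 10.8 dB.
N ≥ 10^(10.8/10) = 12.023, so N = 13.

13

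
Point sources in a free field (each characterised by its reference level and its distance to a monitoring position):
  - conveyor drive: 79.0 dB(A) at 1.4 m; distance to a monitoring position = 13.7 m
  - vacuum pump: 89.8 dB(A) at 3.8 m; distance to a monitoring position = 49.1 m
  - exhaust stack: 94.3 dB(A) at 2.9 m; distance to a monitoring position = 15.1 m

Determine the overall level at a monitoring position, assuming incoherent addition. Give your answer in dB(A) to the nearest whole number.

80 dB(A)

Propagate each source to the receiver with L = L_ref − 20·log₁₀(r/r_ref), then add intensities.
conveyor drive: 79.0 − 20·log₁₀(13.7/1.4) = 79.0 − 19.81 = 59.19 dB(A).
vacuum pump: 89.8 − 20·log₁₀(49.1/3.8) = 89.8 − 22.23 = 67.57 dB(A).
exhaust stack: 94.3 − 20·log₁₀(15.1/2.9) = 94.3 − 14.33 = 79.97 dB(A).
Σ 10^(L/10) = 1.058e+08 → L_total = 10·log₁₀(1.058e+08) = 80.25 dB(A).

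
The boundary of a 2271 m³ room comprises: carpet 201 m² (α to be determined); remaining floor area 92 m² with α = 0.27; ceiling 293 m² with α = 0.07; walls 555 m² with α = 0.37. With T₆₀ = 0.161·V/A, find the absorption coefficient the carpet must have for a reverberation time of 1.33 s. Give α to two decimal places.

0.12

Required total absorption A = 0.161·2271/1.33 = 274.91 m².
Absorption from the other surfaces = 92·0.27 + 293·0.07 + 555·0.37 = 250.70 m², so the carpet must supply 24.21 m² over 201 m².
α = 24.21/201 = 0.120.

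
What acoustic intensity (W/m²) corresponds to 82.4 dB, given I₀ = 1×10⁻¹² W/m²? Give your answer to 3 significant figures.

I = I₀·10^(L/10) = 10⁻¹² × 10^(82.4/10) = 10^(-3.760).

0.000174 W/m²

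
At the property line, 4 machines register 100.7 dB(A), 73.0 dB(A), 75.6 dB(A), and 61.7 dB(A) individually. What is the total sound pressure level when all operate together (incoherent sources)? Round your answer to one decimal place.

100.7 dB(A)

For uncorrelated sources the intensities add, so convert each level to linear form, sum, and take 10·log₁₀ of the total.
Σ 10^(L/10) = 10^(100.7/10) + 10^(73.0/10) + 10^(75.6/10) + 10^(61.7/10) = 1.181e+10.
L_total = 10·log₁₀(1.181e+10) = 100.72 dB(A).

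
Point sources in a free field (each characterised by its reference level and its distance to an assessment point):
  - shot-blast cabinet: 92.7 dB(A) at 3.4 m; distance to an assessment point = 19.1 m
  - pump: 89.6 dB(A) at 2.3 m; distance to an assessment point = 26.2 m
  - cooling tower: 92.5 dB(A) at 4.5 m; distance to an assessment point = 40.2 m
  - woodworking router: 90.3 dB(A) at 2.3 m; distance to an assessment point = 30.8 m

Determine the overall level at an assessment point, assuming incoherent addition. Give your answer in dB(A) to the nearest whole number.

80 dB(A)

First find each source's level at the receiver (point-source: −20·log₁₀(r/r_ref)), then combine on an intensity basis.
shot-blast cabinet: 92.7 − 20·log₁₀(19.1/3.4) = 92.7 − 14.99 = 77.71 dB(A).
pump: 89.6 − 20·log₁₀(26.2/2.3) = 89.6 − 21.13 = 68.47 dB(A).
cooling tower: 92.5 − 20·log₁₀(40.2/4.5) = 92.5 − 19.02 = 73.48 dB(A).
woodworking router: 90.3 − 20·log₁₀(30.8/2.3) = 90.3 − 22.54 = 67.76 dB(A).
Σ 10^(L/10) = 9.429e+07 → L_total = 10·log₁₀(9.429e+07) = 79.74 dB(A).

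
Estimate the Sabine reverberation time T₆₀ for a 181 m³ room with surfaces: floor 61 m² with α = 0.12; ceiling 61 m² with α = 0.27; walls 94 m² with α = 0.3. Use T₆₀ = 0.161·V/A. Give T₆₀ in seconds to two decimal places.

0.56 s

Total absorption A = 61·0.12 + 61·0.27 + 94·0.3 = 51.99 m² sabins.
T₆₀ = 0.161 × 181 / 51.99 = 0.561 s.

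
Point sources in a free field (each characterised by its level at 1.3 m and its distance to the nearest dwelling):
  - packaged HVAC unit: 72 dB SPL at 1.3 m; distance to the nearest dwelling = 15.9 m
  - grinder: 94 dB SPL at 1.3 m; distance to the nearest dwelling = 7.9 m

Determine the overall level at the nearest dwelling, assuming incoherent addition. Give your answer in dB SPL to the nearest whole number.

Apply inverse-square spreading to bring every level to the receiver, then sum 10^(L/10).
packaged HVAC unit: 72 − 20·log₁₀(15.9/1.3) = 72 − 21.75 = 50.25 dB SPL.
grinder: 94 − 20·log₁₀(7.9/1.3) = 94 − 15.67 = 78.33 dB SPL.
Σ 10^(L/10) = 6.813e+07 → L_total = 10·log₁₀(6.813e+07) = 78.33 dB SPL.

78 dB SPL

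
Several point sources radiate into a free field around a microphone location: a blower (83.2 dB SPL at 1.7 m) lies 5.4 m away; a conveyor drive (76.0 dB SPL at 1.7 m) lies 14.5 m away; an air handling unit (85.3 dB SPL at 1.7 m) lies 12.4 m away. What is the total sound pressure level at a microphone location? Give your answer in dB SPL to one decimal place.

74.4 dB SPL

Apply inverse-square spreading to bring every level to the receiver, then sum 10^(L/10).
blower: 83.2 − 20·log₁₀(5.4/1.7) = 83.2 − 10.04 = 73.16 dB SPL.
conveyor drive: 76.0 − 20·log₁₀(14.5/1.7) = 76.0 − 18.62 = 57.38 dB SPL.
air handling unit: 85.3 − 20·log₁₀(12.4/1.7) = 85.3 − 17.26 = 68.04 dB SPL.
Σ 10^(L/10) = 2.762e+07 → L_total = 10·log₁₀(2.762e+07) = 74.41 dB SPL.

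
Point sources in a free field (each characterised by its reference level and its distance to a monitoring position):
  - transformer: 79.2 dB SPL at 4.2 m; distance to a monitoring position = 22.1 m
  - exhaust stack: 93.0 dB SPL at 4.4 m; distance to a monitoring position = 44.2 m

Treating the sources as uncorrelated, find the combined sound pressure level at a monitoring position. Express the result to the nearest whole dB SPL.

74 dB SPL

Propagate each source to the receiver with L = L_ref − 20·log₁₀(r/r_ref), then add intensities.
transformer: 79.2 − 20·log₁₀(22.1/4.2) = 79.2 − 14.42 = 64.78 dB SPL.
exhaust stack: 93.0 − 20·log₁₀(44.2/4.4) = 93.0 − 20.04 = 72.96 dB SPL.
Σ 10^(L/10) = 2.278e+07 → L_total = 10·log₁₀(2.278e+07) = 73.57 dB SPL.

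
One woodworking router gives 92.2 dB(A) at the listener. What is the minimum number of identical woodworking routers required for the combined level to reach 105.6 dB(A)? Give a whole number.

22

The shortfall is 105.6 − 92.2 = 13.4 dB, and N units add 10·log₁₀ N, so need 10·log₁₀ N ≥ 13.4.
N ≥ 10^(13.4/10) = 21.878, so N = 22.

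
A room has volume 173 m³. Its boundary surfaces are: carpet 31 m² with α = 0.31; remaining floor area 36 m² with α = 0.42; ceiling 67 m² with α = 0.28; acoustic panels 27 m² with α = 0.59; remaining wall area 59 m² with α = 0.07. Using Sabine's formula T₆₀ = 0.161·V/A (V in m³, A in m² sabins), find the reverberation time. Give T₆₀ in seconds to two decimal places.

A = Σ Sᵢαᵢ = 31·0.31 + 36·0.42 + 67·0.28 + 27·0.59 + 59·0.07 = 63.55 m².
T₆₀ = 0.161 × 173 / 63.55 = 0.438 s.

0.44 s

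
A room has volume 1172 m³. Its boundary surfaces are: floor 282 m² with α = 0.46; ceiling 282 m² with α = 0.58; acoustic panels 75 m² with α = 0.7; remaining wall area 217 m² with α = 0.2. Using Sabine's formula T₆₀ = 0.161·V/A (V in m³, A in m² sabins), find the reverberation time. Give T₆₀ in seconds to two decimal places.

Total absorption A = 282·0.46 + 282·0.58 + 75·0.7 + 217·0.2 = 389.18 m² sabins.
T₆₀ = 0.161·V/A = 0.161·1172/389.18 = 0.485 s.

0.48 s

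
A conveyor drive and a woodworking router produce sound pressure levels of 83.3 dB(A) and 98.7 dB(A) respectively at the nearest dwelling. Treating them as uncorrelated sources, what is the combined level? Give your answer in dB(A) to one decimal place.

98.8 dB(A)

For uncorrelated sources the intensities add, so convert each level to linear form, sum, and take 10·log₁₀ of the total.
Σ 10^(L/10) = 10^(83.3/10) + 10^(98.7/10) = 7.627e+09.
L_total = 10·log₁₀(7.627e+09) = 98.82 dB(A).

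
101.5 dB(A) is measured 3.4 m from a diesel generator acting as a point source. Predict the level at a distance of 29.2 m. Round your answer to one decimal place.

82.8 dB(A)

For a point source, L₂ = L₁ − 20·log₁₀(r₂/r₁).
L₂ = 101.5 − 20·log₁₀(29.2/3.4) = 101.5 − 18.678 = 82.82 dB(A).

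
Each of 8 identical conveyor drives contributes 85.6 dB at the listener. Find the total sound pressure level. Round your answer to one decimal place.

With 8 equal, uncorrelated contributions the intensity is 8× that of one unit, giving a rise of 10·log₁₀ 8.
L_total = 85.6 + 10·log₁₀(8) = 85.6 + 9.031 = 94.63 dB.

94.6 dB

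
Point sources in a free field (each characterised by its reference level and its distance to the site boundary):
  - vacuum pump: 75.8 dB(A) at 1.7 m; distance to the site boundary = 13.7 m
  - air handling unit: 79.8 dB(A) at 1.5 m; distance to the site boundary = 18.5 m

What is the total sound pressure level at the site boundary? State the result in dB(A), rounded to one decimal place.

Apply inverse-square spreading to bring every level to the receiver, then sum 10^(L/10).
vacuum pump: 75.8 − 20·log₁₀(13.7/1.7) = 75.8 − 18.13 = 57.67 dB(A).
air handling unit: 79.8 − 20·log₁₀(18.5/1.5) = 79.8 − 21.82 = 57.98 dB(A).
Σ 10^(L/10) = 1.213e+06 → L_total = 10·log₁₀(1.213e+06) = 60.84 dB(A).

60.8 dB(A)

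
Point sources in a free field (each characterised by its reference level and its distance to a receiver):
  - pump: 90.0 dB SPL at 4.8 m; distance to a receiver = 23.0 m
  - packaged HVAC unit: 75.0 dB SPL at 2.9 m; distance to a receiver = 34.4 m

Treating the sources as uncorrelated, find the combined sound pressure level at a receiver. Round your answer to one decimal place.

76.4 dB SPL

Propagate each source to the receiver with L = L_ref − 20·log₁₀(r/r_ref), then add intensities.
pump: 90.0 − 20·log₁₀(23.0/4.8) = 90.0 − 13.61 = 76.39 dB SPL.
packaged HVAC unit: 75.0 − 20·log₁₀(34.4/2.9) = 75.0 − 21.48 = 53.52 dB SPL.
Σ 10^(L/10) = 4.378e+07 → L_total = 10·log₁₀(4.378e+07) = 76.41 dB SPL.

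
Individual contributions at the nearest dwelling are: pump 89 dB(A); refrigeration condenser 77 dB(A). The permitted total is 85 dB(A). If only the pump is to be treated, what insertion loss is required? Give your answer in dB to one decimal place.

Everything except the pump sums to 10^(77/10) = 5.012e+07 in linear terms, 77.00 dB(A).
To meet 85 dB(A) overall, the treated pump may contribute at most 10^(85/10) − 5.012e+07 = 2.661e+08, i.e. 84.25 dB(A).
So the pump must be reduced from 89 to 84.25 dB(A): IL = 4.75 dB.

4.7 dB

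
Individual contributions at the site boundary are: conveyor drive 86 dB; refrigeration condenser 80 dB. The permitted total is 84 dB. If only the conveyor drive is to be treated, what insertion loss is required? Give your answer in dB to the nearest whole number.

4 dB

The untreated sources together contribute 10^(80/10) = 1.000e+08, i.e. 80.00 dB.
The limit corresponds to 10^(84/10) = 2.512e+08; subtracting the fixed part leaves 1.512e+08 for the conveyor drive, i.e. 81.80 dB.
Required insertion loss = 86 − 81.80 = 4.20 dB.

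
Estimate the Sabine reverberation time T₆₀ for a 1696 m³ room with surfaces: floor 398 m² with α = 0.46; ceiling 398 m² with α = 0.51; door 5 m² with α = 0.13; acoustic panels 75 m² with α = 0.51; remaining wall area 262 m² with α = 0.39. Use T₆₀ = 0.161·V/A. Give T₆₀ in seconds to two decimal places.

0.52 s

Summing Sᵢαᵢ: 398·0.46 + 398·0.51 + 5·0.13 + 75·0.51 + 262·0.39 = 527.14 m².
T₆₀ = 0.161 × 1696 / 527.14 = 0.518 s.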